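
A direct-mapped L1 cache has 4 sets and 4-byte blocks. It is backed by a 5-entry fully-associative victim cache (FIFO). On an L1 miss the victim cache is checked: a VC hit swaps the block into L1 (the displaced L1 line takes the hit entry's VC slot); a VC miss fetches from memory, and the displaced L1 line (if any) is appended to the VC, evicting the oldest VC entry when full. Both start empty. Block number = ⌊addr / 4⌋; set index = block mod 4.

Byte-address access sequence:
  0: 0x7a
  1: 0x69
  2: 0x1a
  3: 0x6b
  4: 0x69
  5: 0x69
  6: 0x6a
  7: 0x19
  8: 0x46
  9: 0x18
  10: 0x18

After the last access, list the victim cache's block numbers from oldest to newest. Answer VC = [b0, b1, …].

VC = [30, 26]

  [0] addr=0x7a blk=30 s=2: MISS | VC []
  [1] addr=0x69 blk=26 s=2: MISS | VC [30]
  [2] addr=0x1a blk=6 s=2: MISS | VC [30, 26]
  [3] addr=0x6b blk=26 s=2: VC-HIT | VC [30, 6]
  [4] addr=0x69 blk=26 s=2: L1-HIT | VC [30, 6]
  [5] addr=0x69 blk=26 s=2: L1-HIT | VC [30, 6]
  [6] addr=0x6a blk=26 s=2: L1-HIT | VC [30, 6]
  [7] addr=0x19 blk=6 s=2: VC-HIT | VC [30, 26]
  [8] addr=0x46 blk=17 s=1: MISS | VC [30, 26]
  [9] addr=0x18 blk=6 s=2: L1-HIT | VC [30, 26]
  [10] addr=0x18 blk=6 s=2: L1-HIT | VC [30, 26]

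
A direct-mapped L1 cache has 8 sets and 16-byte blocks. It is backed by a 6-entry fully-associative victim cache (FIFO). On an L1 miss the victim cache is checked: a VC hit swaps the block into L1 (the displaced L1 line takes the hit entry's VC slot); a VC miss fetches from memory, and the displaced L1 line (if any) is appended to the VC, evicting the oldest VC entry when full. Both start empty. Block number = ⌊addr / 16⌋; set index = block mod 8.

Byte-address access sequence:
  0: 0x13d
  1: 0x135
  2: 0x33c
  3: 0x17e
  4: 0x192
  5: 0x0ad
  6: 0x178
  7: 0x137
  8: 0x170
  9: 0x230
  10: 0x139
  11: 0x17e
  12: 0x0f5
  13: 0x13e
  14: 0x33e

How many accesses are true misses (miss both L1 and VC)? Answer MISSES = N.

#0 0x13d→b19/s3 MISS; vc=[]
#1 0x135→b19/s3 L1-HIT; vc=[]
#2 0x33c→b51/s3 MISS; vc=[19]
#3 0x17e→b23/s7 MISS; vc=[19]
#4 0x192→b25/s1 MISS; vc=[19]
#5 0xad→b10/s2 MISS; vc=[19]
#6 0x178→b23/s7 L1-HIT; vc=[19]
#7 0x137→b19/s3 VC-HIT; vc=[51]
#8 0x170→b23/s7 L1-HIT; vc=[51]
#9 0x230→b35/s3 MISS; vc=[51,19]
#10 0x139→b19/s3 VC-HIT; vc=[51,35]
#11 0x17e→b23/s7 L1-HIT; vc=[51,35]
#12 0xf5→b15/s7 MISS; vc=[51,35,23]
#13 0x13e→b19/s3 L1-HIT; vc=[51,35,23]
#14 0x33e→b51/s3 VC-HIT; vc=[19,35,23]

MISSES = 7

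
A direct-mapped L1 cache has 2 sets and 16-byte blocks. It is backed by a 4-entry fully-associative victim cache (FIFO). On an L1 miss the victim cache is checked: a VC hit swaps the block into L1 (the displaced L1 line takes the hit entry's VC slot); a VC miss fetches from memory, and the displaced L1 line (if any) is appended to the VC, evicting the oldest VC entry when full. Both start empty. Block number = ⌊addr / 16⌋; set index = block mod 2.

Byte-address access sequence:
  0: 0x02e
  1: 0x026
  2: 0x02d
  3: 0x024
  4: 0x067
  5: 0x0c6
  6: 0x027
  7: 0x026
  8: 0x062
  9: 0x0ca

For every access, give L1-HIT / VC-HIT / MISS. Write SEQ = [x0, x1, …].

0: 0x2e (blk 2, set 0) → MISS  vc=[]
1: 0x26 (blk 2, set 0) → L1-HIT  vc=[]
2: 0x2d (blk 2, set 0) → L1-HIT  vc=[]
3: 0x24 (blk 2, set 0) → L1-HIT  vc=[]
4: 0x67 (blk 6, set 0) → MISS  vc=[2]
5: 0xc6 (blk 12, set 0) → MISS  vc=[2, 6]
6: 0x27 (blk 2, set 0) → VC-HIT  vc=[12, 6]
7: 0x26 (blk 2, set 0) → L1-HIT  vc=[12, 6]
8: 0x62 (blk 6, set 0) → VC-HIT  vc=[12, 2]
9: 0xca (blk 12, set 0) → VC-HIT  vc=[6, 2]

SEQ = [MISS, L1-HIT, L1-HIT, L1-HIT, MISS, MISS, VC-HIT, L1-HIT, VC-HIT, VC-HIT]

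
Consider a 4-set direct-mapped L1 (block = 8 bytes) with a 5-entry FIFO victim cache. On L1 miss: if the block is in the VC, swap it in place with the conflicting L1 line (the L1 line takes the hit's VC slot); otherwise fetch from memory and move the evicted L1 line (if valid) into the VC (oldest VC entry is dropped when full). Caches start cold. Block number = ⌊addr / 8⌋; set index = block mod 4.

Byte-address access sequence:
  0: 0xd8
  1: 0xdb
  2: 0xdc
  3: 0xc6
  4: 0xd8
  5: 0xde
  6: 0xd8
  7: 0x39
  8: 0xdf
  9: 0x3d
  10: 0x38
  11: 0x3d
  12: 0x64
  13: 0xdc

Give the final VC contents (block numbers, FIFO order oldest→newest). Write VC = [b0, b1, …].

  [0] addr=0xd8 blk=27 s=3: MISS | VC []
  [1] addr=0xdb blk=27 s=3: L1-HIT | VC []
  [2] addr=0xdc blk=27 s=3: L1-HIT | VC []
  [3] addr=0xc6 blk=24 s=0: MISS | VC []
  [4] addr=0xd8 blk=27 s=3: L1-HIT | VC []
  [5] addr=0xde blk=27 s=3: L1-HIT | VC []
  [6] addr=0xd8 blk=27 s=3: L1-HIT | VC []
  [7] addr=0x39 blk=7 s=3: MISS | VC [27]
  [8] addr=0xdf blk=27 s=3: VC-HIT | VC [7]
  [9] addr=0x3d blk=7 s=3: VC-HIT | VC [27]
  [10] addr=0x38 blk=7 s=3: L1-HIT | VC [27]
  [11] addr=0x3d blk=7 s=3: L1-HIT | VC [27]
  [12] addr=0x64 blk=12 s=0: MISS | VC [27, 24]
  [13] addr=0xdc blk=27 s=3: VC-HIT | VC [7, 24]

VC = [7, 24]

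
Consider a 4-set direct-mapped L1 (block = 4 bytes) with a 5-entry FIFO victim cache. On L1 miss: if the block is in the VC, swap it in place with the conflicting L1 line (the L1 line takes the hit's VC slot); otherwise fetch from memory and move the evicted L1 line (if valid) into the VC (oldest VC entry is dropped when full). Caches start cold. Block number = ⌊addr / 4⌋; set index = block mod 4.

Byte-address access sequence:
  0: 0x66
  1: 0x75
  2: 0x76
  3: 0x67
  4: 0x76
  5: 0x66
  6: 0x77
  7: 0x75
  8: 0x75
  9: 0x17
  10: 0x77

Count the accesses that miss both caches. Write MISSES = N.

MISSES = 3

  [0] addr=0x66 blk=25 s=1: MISS | VC []
  [1] addr=0x75 blk=29 s=1: MISS | VC [25]
  [2] addr=0x76 blk=29 s=1: L1-HIT | VC [25]
  [3] addr=0x67 blk=25 s=1: VC-HIT | VC [29]
  [4] addr=0x76 blk=29 s=1: VC-HIT | VC [25]
  [5] addr=0x66 blk=25 s=1: VC-HIT | VC [29]
  [6] addr=0x77 blk=29 s=1: VC-HIT | VC [25]
  [7] addr=0x75 blk=29 s=1: L1-HIT | VC [25]
  [8] addr=0x75 blk=29 s=1: L1-HIT | VC [25]
  [9] addr=0x17 blk=5 s=1: MISS | VC [25, 29]
  [10] addr=0x77 blk=29 s=1: VC-HIT | VC [25, 5]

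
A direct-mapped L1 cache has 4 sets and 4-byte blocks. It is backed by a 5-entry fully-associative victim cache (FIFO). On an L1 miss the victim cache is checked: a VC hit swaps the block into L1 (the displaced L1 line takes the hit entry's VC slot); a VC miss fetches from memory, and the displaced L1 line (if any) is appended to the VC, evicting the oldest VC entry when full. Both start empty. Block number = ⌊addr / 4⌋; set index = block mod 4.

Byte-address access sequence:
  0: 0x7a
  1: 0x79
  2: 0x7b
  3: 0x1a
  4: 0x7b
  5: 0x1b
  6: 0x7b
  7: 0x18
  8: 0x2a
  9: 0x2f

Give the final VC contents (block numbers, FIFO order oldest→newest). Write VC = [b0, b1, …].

VC = [30, 6]

0: 0x7a (blk 30, set 2) → MISS  vc=[]
1: 0x79 (blk 30, set 2) → L1-HIT  vc=[]
2: 0x7b (blk 30, set 2) → L1-HIT  vc=[]
3: 0x1a (blk 6, set 2) → MISS  vc=[30]
4: 0x7b (blk 30, set 2) → VC-HIT  vc=[6]
5: 0x1b (blk 6, set 2) → VC-HIT  vc=[30]
6: 0x7b (blk 30, set 2) → VC-HIT  vc=[6]
7: 0x18 (blk 6, set 2) → VC-HIT  vc=[30]
8: 0x2a (blk 10, set 2) → MISS  vc=[30, 6]
9: 0x2f (blk 11, set 3) → MISS  vc=[30, 6]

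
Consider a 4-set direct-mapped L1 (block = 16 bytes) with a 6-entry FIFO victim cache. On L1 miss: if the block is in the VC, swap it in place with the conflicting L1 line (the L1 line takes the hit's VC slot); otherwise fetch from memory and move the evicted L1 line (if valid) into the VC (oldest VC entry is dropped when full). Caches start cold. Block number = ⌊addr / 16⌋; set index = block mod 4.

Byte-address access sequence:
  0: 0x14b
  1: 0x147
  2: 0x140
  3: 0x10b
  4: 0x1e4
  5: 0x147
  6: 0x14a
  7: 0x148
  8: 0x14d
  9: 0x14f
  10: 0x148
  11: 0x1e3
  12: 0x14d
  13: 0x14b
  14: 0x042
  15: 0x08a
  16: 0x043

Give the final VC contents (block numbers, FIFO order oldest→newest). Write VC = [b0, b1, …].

VC = [16, 20, 8]

#0 0x14b→b20/s0 MISS; vc=[]
#1 0x147→b20/s0 L1-HIT; vc=[]
#2 0x140→b20/s0 L1-HIT; vc=[]
#3 0x10b→b16/s0 MISS; vc=[20]
#4 0x1e4→b30/s2 MISS; vc=[20]
#5 0x147→b20/s0 VC-HIT; vc=[16]
#6 0x14a→b20/s0 L1-HIT; vc=[16]
#7 0x148→b20/s0 L1-HIT; vc=[16]
#8 0x14d→b20/s0 L1-HIT; vc=[16]
#9 0x14f→b20/s0 L1-HIT; vc=[16]
#10 0x148→b20/s0 L1-HIT; vc=[16]
#11 0x1e3→b30/s2 L1-HIT; vc=[16]
#12 0x14d→b20/s0 L1-HIT; vc=[16]
#13 0x14b→b20/s0 L1-HIT; vc=[16]
#14 0x42→b4/s0 MISS; vc=[16,20]
#15 0x8a→b8/s0 MISS; vc=[16,20,4]
#16 0x43→b4/s0 VC-HIT; vc=[16,20,8]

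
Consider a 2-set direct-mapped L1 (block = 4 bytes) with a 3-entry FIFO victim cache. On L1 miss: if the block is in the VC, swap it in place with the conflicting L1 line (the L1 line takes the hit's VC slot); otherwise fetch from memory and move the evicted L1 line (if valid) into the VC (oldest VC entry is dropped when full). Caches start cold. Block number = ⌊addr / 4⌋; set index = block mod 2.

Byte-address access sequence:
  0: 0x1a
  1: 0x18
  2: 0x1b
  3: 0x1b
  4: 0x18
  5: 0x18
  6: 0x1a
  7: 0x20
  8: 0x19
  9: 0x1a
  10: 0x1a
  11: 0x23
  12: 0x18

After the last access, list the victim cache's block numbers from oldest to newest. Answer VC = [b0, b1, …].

VC = [8]

  [0] addr=0x1a blk=6 s=0: MISS | VC []
  [1] addr=0x18 blk=6 s=0: L1-HIT | VC []
  [2] addr=0x1b blk=6 s=0: L1-HIT | VC []
  [3] addr=0x1b blk=6 s=0: L1-HIT | VC []
  [4] addr=0x18 blk=6 s=0: L1-HIT | VC []
  [5] addr=0x18 blk=6 s=0: L1-HIT | VC []
  [6] addr=0x1a blk=6 s=0: L1-HIT | VC []
  [7] addr=0x20 blk=8 s=0: MISS | VC [6]
  [8] addr=0x19 blk=6 s=0: VC-HIT | VC [8]
  [9] addr=0x1a blk=6 s=0: L1-HIT | VC [8]
  [10] addr=0x1a blk=6 s=0: L1-HIT | VC [8]
  [11] addr=0x23 blk=8 s=0: VC-HIT | VC [6]
  [12] addr=0x18 blk=6 s=0: VC-HIT | VC [8]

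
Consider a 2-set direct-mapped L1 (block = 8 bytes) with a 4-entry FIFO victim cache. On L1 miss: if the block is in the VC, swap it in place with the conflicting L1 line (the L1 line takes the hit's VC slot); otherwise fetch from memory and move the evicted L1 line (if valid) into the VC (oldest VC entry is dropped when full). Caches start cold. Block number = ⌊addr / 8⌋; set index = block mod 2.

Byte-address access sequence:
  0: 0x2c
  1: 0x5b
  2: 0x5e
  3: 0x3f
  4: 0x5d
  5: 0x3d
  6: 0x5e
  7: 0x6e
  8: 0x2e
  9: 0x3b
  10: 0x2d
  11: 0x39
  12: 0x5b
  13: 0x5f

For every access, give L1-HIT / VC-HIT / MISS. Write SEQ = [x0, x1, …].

  [0] addr=0x2c blk=5 s=1: MISS | VC []
  [1] addr=0x5b blk=11 s=1: MISS | VC [5]
  [2] addr=0x5e blk=11 s=1: L1-HIT | VC [5]
  [3] addr=0x3f blk=7 s=1: MISS | VC [5, 11]
  [4] addr=0x5d blk=11 s=1: VC-HIT | VC [5, 7]
  [5] addr=0x3d blk=7 s=1: VC-HIT | VC [5, 11]
  [6] addr=0x5e blk=11 s=1: VC-HIT | VC [5, 7]
  [7] addr=0x6e blk=13 s=1: MISS | VC [5, 7, 11]
  [8] addr=0x2e blk=5 s=1: VC-HIT | VC [13, 7, 11]
  [9] addr=0x3b blk=7 s=1: VC-HIT | VC [13, 5, 11]
  [10] addr=0x2d blk=5 s=1: VC-HIT | VC [13, 7, 11]
  [11] addr=0x39 blk=7 s=1: VC-HIT | VC [13, 5, 11]
  [12] addr=0x5b blk=11 s=1: VC-HIT | VC [13, 5, 7]
  [13] addr=0x5f blk=11 s=1: L1-HIT | VC [13, 5, 7]

SEQ = [MISS, MISS, L1-HIT, MISS, VC-HIT, VC-HIT, VC-HIT, MISS, VC-HIT, VC-HIT, VC-HIT, VC-HIT, VC-HIT, L1-HIT]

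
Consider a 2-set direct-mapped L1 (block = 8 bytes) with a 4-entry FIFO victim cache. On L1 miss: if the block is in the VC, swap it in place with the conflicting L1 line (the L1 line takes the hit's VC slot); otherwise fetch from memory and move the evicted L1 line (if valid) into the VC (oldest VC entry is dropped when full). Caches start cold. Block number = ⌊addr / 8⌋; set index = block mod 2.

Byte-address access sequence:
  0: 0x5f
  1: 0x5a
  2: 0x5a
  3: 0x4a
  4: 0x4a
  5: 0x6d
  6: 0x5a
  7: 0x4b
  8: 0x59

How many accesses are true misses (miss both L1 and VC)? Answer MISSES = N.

MISSES = 3

  [0] addr=0x5f blk=11 s=1: MISS | VC []
  [1] addr=0x5a blk=11 s=1: L1-HIT | VC []
  [2] addr=0x5a blk=11 s=1: L1-HIT | VC []
  [3] addr=0x4a blk=9 s=1: MISS | VC [11]
  [4] addr=0x4a blk=9 s=1: L1-HIT | VC [11]
  [5] addr=0x6d blk=13 s=1: MISS | VC [11, 9]
  [6] addr=0x5a blk=11 s=1: VC-HIT | VC [13, 9]
  [7] addr=0x4b blk=9 s=1: VC-HIT | VC [13, 11]
  [8] addr=0x59 blk=11 s=1: VC-HIT | VC [13, 9]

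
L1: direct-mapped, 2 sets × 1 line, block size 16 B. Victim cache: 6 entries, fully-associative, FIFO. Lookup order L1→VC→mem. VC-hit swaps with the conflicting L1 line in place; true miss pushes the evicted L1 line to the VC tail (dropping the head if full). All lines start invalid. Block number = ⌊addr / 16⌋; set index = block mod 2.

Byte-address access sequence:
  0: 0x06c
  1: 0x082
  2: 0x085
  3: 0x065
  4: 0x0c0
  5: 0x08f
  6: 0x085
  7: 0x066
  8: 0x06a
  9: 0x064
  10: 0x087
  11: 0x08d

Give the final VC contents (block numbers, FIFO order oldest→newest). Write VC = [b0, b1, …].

0: 0x6c (blk 6, set 0) → MISS  vc=[]
1: 0x82 (blk 8, set 0) → MISS  vc=[6]
2: 0x85 (blk 8, set 0) → L1-HIT  vc=[6]
3: 0x65 (blk 6, set 0) → VC-HIT  vc=[8]
4: 0xc0 (blk 12, set 0) → MISS  vc=[8, 6]
5: 0x8f (blk 8, set 0) → VC-HIT  vc=[12, 6]
6: 0x85 (blk 8, set 0) → L1-HIT  vc=[12, 6]
7: 0x66 (blk 6, set 0) → VC-HIT  vc=[12, 8]
8: 0x6a (blk 6, set 0) → L1-HIT  vc=[12, 8]
9: 0x64 (blk 6, set 0) → L1-HIT  vc=[12, 8]
10: 0x87 (blk 8, set 0) → VC-HIT  vc=[12, 6]
11: 0x8d (blk 8, set 0) → L1-HIT  vc=[12, 6]

VC = [12, 6]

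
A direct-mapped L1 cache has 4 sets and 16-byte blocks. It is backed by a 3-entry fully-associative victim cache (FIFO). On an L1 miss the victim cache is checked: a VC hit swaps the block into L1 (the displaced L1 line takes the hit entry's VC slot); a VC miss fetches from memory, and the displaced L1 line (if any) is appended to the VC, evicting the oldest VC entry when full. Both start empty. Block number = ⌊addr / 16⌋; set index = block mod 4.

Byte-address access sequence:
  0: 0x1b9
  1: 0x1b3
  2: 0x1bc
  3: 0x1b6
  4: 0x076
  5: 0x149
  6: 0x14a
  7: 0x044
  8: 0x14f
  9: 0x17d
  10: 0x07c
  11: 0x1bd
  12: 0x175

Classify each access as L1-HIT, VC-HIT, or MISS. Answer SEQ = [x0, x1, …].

0: 0x1b9 (blk 27, set 3) → MISS  vc=[]
1: 0x1b3 (blk 27, set 3) → L1-HIT  vc=[]
2: 0x1bc (blk 27, set 3) → L1-HIT  vc=[]
3: 0x1b6 (blk 27, set 3) → L1-HIT  vc=[]
4: 0x76 (blk 7, set 3) → MISS  vc=[27]
5: 0x149 (blk 20, set 0) → MISS  vc=[27]
6: 0x14a (blk 20, set 0) → L1-HIT  vc=[27]
7: 0x44 (blk 4, set 0) → MISS  vc=[27, 20]
8: 0x14f (blk 20, set 0) → VC-HIT  vc=[27, 4]
9: 0x17d (blk 23, set 3) → MISS  vc=[27, 4, 7]
10: 0x7c (blk 7, set 3) → VC-HIT  vc=[27, 4, 23]
11: 0x1bd (blk 27, set 3) → VC-HIT  vc=[7, 4, 23]
12: 0x175 (blk 23, set 3) → VC-HIT  vc=[7, 4, 27]

SEQ = [MISS, L1-HIT, L1-HIT, L1-HIT, MISS, MISS, L1-HIT, MISS, VC-HIT, MISS, VC-HIT, VC-HIT, VC-HIT]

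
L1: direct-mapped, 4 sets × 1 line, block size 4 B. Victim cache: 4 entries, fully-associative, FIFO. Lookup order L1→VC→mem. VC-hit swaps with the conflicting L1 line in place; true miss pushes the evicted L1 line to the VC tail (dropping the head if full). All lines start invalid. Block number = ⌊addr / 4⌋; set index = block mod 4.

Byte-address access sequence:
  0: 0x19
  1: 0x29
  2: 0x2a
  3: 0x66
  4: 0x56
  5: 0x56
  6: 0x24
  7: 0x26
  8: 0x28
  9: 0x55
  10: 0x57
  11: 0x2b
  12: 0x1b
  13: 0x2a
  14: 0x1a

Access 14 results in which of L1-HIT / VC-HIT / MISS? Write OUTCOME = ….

  [0] addr=0x19 blk=6 s=2: MISS | VC []
  [1] addr=0x29 blk=10 s=2: MISS | VC [6]
  [2] addr=0x2a blk=10 s=2: L1-HIT | VC [6]
  [3] addr=0x66 blk=25 s=1: MISS | VC [6]
  [4] addr=0x56 blk=21 s=1: MISS | VC [6, 25]
  [5] addr=0x56 blk=21 s=1: L1-HIT | VC [6, 25]
  [6] addr=0x24 blk=9 s=1: MISS | VC [6, 25, 21]
  [7] addr=0x26 blk=9 s=1: L1-HIT | VC [6, 25, 21]
  [8] addr=0x28 blk=10 s=2: L1-HIT | VC [6, 25, 21]
  [9] addr=0x55 blk=21 s=1: VC-HIT | VC [6, 25, 9]
  [10] addr=0x57 blk=21 s=1: L1-HIT | VC [6, 25, 9]
  [11] addr=0x2b blk=10 s=2: L1-HIT | VC [6, 25, 9]
  [12] addr=0x1b blk=6 s=2: VC-HIT | VC [10, 25, 9]
  [13] addr=0x2a blk=10 s=2: VC-HIT | VC [6, 25, 9]
  [14] addr=0x1a blk=6 s=2: VC-HIT | VC [10, 25, 9]

OUTCOME = VC-HIT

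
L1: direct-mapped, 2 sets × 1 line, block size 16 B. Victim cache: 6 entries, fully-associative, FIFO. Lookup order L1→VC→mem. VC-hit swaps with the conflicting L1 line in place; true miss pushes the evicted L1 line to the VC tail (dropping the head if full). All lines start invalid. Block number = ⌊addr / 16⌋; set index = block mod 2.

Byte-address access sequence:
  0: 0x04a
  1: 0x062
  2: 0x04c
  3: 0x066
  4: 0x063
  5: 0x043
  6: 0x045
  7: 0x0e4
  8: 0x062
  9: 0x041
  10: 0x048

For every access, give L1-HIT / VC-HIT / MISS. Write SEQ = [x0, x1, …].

#0 0x4a→b4/s0 MISS; vc=[]
#1 0x62→b6/s0 MISS; vc=[4]
#2 0x4c→b4/s0 VC-HIT; vc=[6]
#3 0x66→b6/s0 VC-HIT; vc=[4]
#4 0x63→b6/s0 L1-HIT; vc=[4]
#5 0x43→b4/s0 VC-HIT; vc=[6]
#6 0x45→b4/s0 L1-HIT; vc=[6]
#7 0xe4→b14/s0 MISS; vc=[6,4]
#8 0x62→b6/s0 VC-HIT; vc=[14,4]
#9 0x41→b4/s0 VC-HIT; vc=[14,6]
#10 0x48→b4/s0 L1-HIT; vc=[14,6]

SEQ = [MISS, MISS, VC-HIT, VC-HIT, L1-HIT, VC-HIT, L1-HIT, MISS, VC-HIT, VC-HIT, L1-HIT]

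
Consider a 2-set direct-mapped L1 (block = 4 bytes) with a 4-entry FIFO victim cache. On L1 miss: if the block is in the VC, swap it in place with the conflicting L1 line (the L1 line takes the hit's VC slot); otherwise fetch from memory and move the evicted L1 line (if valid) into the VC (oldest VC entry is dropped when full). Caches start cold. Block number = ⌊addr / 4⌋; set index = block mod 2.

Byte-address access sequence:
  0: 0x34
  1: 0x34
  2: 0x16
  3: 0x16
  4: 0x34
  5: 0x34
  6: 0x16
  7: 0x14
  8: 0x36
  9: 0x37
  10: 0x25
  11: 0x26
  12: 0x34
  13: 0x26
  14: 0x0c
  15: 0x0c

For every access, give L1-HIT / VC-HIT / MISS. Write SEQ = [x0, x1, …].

SEQ = [MISS, L1-HIT, MISS, L1-HIT, VC-HIT, L1-HIT, VC-HIT, L1-HIT, VC-HIT, L1-HIT, MISS, L1-HIT, VC-HIT, VC-HIT, MISS, L1-HIT]

0: 0x34 (blk 13, set 1) → MISS  vc=[]
1: 0x34 (blk 13, set 1) → L1-HIT  vc=[]
2: 0x16 (blk 5, set 1) → MISS  vc=[13]
3: 0x16 (blk 5, set 1) → L1-HIT  vc=[13]
4: 0x34 (blk 13, set 1) → VC-HIT  vc=[5]
5: 0x34 (blk 13, set 1) → L1-HIT  vc=[5]
6: 0x16 (blk 5, set 1) → VC-HIT  vc=[13]
7: 0x14 (blk 5, set 1) → L1-HIT  vc=[13]
8: 0x36 (blk 13, set 1) → VC-HIT  vc=[5]
9: 0x37 (blk 13, set 1) → L1-HIT  vc=[5]
10: 0x25 (blk 9, set 1) → MISS  vc=[5, 13]
11: 0x26 (blk 9, set 1) → L1-HIT  vc=[5, 13]
12: 0x34 (blk 13, set 1) → VC-HIT  vc=[5, 9]
13: 0x26 (blk 9, set 1) → VC-HIT  vc=[5, 13]
14: 0xc (blk 3, set 1) → MISS  vc=[5, 13, 9]
15: 0xc (blk 3, set 1) → L1-HIT  vc=[5, 13, 9]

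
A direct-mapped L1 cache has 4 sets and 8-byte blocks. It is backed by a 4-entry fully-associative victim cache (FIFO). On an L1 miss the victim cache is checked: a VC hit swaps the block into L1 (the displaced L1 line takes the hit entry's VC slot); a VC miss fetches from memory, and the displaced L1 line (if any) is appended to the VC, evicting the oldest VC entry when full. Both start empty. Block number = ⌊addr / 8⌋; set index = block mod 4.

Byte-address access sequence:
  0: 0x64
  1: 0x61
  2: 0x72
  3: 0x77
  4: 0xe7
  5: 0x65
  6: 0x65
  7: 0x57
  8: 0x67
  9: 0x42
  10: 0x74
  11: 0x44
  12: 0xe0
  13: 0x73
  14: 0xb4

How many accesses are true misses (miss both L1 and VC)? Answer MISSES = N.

#0 0x64→b12/s0 MISS; vc=[]
#1 0x61→b12/s0 L1-HIT; vc=[]
#2 0x72→b14/s2 MISS; vc=[]
#3 0x77→b14/s2 L1-HIT; vc=[]
#4 0xe7→b28/s0 MISS; vc=[12]
#5 0x65→b12/s0 VC-HIT; vc=[28]
#6 0x65→b12/s0 L1-HIT; vc=[28]
#7 0x57→b10/s2 MISS; vc=[28,14]
#8 0x67→b12/s0 L1-HIT; vc=[28,14]
#9 0x42→b8/s0 MISS; vc=[28,14,12]
#10 0x74→b14/s2 VC-HIT; vc=[28,10,12]
#11 0x44→b8/s0 L1-HIT; vc=[28,10,12]
#12 0xe0→b28/s0 VC-HIT; vc=[8,10,12]
#13 0x73→b14/s2 L1-HIT; vc=[8,10,12]
#14 0xb4→b22/s2 MISS; vc=[8,10,12,14]

MISSES = 6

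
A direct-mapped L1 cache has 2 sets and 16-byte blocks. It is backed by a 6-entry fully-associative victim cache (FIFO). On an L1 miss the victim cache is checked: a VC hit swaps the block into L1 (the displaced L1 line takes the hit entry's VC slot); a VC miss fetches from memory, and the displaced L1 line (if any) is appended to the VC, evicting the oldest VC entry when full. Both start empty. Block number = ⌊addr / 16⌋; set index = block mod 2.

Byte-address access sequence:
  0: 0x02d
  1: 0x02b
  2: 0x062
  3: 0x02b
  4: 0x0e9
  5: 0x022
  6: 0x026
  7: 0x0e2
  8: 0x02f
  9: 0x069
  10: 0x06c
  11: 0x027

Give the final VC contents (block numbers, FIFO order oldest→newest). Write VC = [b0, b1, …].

  [0] addr=0x2d blk=2 s=0: MISS | VC []
  [1] addr=0x2b blk=2 s=0: L1-HIT | VC []
  [2] addr=0x62 blk=6 s=0: MISS | VC [2]
  [3] addr=0x2b blk=2 s=0: VC-HIT | VC [6]
  [4] addr=0xe9 blk=14 s=0: MISS | VC [6, 2]
  [5] addr=0x22 blk=2 s=0: VC-HIT | VC [6, 14]
  [6] addr=0x26 blk=2 s=0: L1-HIT | VC [6, 14]
  [7] addr=0xe2 blk=14 s=0: VC-HIT | VC [6, 2]
  [8] addr=0x2f blk=2 s=0: VC-HIT | VC [6, 14]
  [9] addr=0x69 blk=6 s=0: VC-HIT | VC [2, 14]
  [10] addr=0x6c blk=6 s=0: L1-HIT | VC [2, 14]
  [11] addr=0x27 blk=2 s=0: VC-HIT | VC [6, 14]

VC = [6, 14]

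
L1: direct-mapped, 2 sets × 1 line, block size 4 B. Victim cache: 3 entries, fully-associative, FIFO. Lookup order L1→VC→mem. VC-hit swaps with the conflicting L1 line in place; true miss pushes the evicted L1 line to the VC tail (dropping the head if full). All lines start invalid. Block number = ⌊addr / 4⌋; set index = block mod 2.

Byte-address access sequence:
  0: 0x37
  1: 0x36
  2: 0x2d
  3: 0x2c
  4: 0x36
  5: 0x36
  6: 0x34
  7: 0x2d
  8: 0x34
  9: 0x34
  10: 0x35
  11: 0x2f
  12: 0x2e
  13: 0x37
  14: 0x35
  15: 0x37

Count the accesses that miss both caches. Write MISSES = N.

0: 0x37 (blk 13, set 1) → MISS  vc=[]
1: 0x36 (blk 13, set 1) → L1-HIT  vc=[]
2: 0x2d (blk 11, set 1) → MISS  vc=[13]
3: 0x2c (blk 11, set 1) → L1-HIT  vc=[13]
4: 0x36 (blk 13, set 1) → VC-HIT  vc=[11]
5: 0x36 (blk 13, set 1) → L1-HIT  vc=[11]
6: 0x34 (blk 13, set 1) → L1-HIT  vc=[11]
7: 0x2d (blk 11, set 1) → VC-HIT  vc=[13]
8: 0x34 (blk 13, set 1) → VC-HIT  vc=[11]
9: 0x34 (blk 13, set 1) → L1-HIT  vc=[11]
10: 0x35 (blk 13, set 1) → L1-HIT  vc=[11]
11: 0x2f (blk 11, set 1) → VC-HIT  vc=[13]
12: 0x2e (blk 11, set 1) → L1-HIT  vc=[13]
13: 0x37 (blk 13, set 1) → VC-HIT  vc=[11]
14: 0x35 (blk 13, set 1) → L1-HIT  vc=[11]
15: 0x37 (blk 13, set 1) → L1-HIT  vc=[11]

MISSES = 2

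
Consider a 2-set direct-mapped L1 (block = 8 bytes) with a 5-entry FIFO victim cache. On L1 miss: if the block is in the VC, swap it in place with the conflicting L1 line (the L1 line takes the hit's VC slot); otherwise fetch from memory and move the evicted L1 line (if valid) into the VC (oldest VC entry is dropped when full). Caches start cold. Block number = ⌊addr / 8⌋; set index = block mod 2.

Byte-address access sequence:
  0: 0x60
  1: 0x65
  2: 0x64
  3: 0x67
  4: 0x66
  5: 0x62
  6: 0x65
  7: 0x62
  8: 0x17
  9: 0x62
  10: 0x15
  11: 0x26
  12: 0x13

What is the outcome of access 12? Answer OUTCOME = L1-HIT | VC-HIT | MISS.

OUTCOME = VC-HIT

#0 0x60→b12/s0 MISS; vc=[]
#1 0x65→b12/s0 L1-HIT; vc=[]
#2 0x64→b12/s0 L1-HIT; vc=[]
#3 0x67→b12/s0 L1-HIT; vc=[]
#4 0x66→b12/s0 L1-HIT; vc=[]
#5 0x62→b12/s0 L1-HIT; vc=[]
#6 0x65→b12/s0 L1-HIT; vc=[]
#7 0x62→b12/s0 L1-HIT; vc=[]
#8 0x17→b2/s0 MISS; vc=[12]
#9 0x62→b12/s0 VC-HIT; vc=[2]
#10 0x15→b2/s0 VC-HIT; vc=[12]
#11 0x26→b4/s0 MISS; vc=[12,2]
#12 0x13→b2/s0 VC-HIT; vc=[12,4]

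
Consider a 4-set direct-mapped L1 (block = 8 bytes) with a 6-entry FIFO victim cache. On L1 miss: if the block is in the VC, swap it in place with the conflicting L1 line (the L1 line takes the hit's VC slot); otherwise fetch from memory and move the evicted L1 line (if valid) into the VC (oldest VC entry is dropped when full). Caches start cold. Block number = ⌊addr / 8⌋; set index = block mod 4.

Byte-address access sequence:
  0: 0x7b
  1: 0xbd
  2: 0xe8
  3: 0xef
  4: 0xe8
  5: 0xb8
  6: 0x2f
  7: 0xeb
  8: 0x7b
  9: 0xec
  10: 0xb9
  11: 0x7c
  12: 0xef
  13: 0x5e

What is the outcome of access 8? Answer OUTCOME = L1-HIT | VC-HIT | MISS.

#0 0x7b→b15/s3 MISS; vc=[]
#1 0xbd→b23/s3 MISS; vc=[15]
#2 0xe8→b29/s1 MISS; vc=[15]
#3 0xef→b29/s1 L1-HIT; vc=[15]
#4 0xe8→b29/s1 L1-HIT; vc=[15]
#5 0xb8→b23/s3 L1-HIT; vc=[15]
#6 0x2f→b5/s1 MISS; vc=[15,29]
#7 0xeb→b29/s1 VC-HIT; vc=[15,5]
#8 0x7b→b15/s3 VC-HIT; vc=[23,5]
#9 0xec→b29/s1 L1-HIT; vc=[23,5]
#10 0xb9→b23/s3 VC-HIT; vc=[15,5]
#11 0x7c→b15/s3 VC-HIT; vc=[23,5]
#12 0xef→b29/s1 L1-HIT; vc=[23,5]
#13 0x5e→b11/s3 MISS; vc=[23,5,15]

OUTCOME = VC-HIT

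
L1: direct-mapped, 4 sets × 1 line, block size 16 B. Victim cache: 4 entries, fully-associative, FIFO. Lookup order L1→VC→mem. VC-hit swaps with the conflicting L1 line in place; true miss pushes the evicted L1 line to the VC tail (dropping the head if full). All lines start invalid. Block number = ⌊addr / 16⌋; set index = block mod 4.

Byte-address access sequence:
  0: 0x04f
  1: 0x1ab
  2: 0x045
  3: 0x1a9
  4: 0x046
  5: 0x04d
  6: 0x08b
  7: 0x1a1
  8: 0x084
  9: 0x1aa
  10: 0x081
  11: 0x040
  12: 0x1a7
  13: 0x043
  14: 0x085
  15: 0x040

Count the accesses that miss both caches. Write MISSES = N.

MISSES = 3

  [0] addr=0x4f blk=4 s=0: MISS | VC []
  [1] addr=0x1ab blk=26 s=2: MISS | VC []
  [2] addr=0x45 blk=4 s=0: L1-HIT | VC []
  [3] addr=0x1a9 blk=26 s=2: L1-HIT | VC []
  [4] addr=0x46 blk=4 s=0: L1-HIT | VC []
  [5] addr=0x4d blk=4 s=0: L1-HIT | VC []
  [6] addr=0x8b blk=8 s=0: MISS | VC [4]
  [7] addr=0x1a1 blk=26 s=2: L1-HIT | VC [4]
  [8] addr=0x84 blk=8 s=0: L1-HIT | VC [4]
  [9] addr=0x1aa blk=26 s=2: L1-HIT | VC [4]
  [10] addr=0x81 blk=8 s=0: L1-HIT | VC [4]
  [11] addr=0x40 blk=4 s=0: VC-HIT | VC [8]
  [12] addr=0x1a7 blk=26 s=2: L1-HIT | VC [8]
  [13] addr=0x43 blk=4 s=0: L1-HIT | VC [8]
  [14] addr=0x85 blk=8 s=0: VC-HIT | VC [4]
  [15] addr=0x40 blk=4 s=0: VC-HIT | VC [8]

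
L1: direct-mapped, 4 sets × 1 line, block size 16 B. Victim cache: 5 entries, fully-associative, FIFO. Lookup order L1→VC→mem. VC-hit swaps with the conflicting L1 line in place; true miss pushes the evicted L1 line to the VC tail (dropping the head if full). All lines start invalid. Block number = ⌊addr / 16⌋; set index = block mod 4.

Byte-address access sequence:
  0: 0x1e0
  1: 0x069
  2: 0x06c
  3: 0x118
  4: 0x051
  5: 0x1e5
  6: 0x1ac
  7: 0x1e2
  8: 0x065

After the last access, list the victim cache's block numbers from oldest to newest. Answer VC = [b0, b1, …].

0: 0x1e0 (blk 30, set 2) → MISS  vc=[]
1: 0x69 (blk 6, set 2) → MISS  vc=[30]
2: 0x6c (blk 6, set 2) → L1-HIT  vc=[30]
3: 0x118 (blk 17, set 1) → MISS  vc=[30]
4: 0x51 (blk 5, set 1) → MISS  vc=[30, 17]
5: 0x1e5 (blk 30, set 2) → VC-HIT  vc=[6, 17]
6: 0x1ac (blk 26, set 2) → MISS  vc=[6, 17, 30]
7: 0x1e2 (blk 30, set 2) → VC-HIT  vc=[6, 17, 26]
8: 0x65 (blk 6, set 2) → VC-HIT  vc=[30, 17, 26]

VC = [30, 17, 26]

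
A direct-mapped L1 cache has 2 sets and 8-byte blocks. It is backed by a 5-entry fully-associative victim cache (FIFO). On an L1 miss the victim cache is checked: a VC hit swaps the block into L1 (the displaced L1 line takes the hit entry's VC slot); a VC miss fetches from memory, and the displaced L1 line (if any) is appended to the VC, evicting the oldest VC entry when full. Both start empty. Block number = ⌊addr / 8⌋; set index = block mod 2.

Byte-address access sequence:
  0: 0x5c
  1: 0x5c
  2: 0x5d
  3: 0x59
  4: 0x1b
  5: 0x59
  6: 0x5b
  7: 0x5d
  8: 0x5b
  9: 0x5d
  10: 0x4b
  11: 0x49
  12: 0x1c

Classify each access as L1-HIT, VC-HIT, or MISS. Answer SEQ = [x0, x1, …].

SEQ = [MISS, L1-HIT, L1-HIT, L1-HIT, MISS, VC-HIT, L1-HIT, L1-HIT, L1-HIT, L1-HIT, MISS, L1-HIT, VC-HIT]

#0 0x5c→b11/s1 MISS; vc=[]
#1 0x5c→b11/s1 L1-HIT; vc=[]
#2 0x5d→b11/s1 L1-HIT; vc=[]
#3 0x59→b11/s1 L1-HIT; vc=[]
#4 0x1b→b3/s1 MISS; vc=[11]
#5 0x59→b11/s1 VC-HIT; vc=[3]
#6 0x5b→b11/s1 L1-HIT; vc=[3]
#7 0x5d→b11/s1 L1-HIT; vc=[3]
#8 0x5b→b11/s1 L1-HIT; vc=[3]
#9 0x5d→b11/s1 L1-HIT; vc=[3]
#10 0x4b→b9/s1 MISS; vc=[3,11]
#11 0x49→b9/s1 L1-HIT; vc=[3,11]
#12 0x1c→b3/s1 VC-HIT; vc=[9,11]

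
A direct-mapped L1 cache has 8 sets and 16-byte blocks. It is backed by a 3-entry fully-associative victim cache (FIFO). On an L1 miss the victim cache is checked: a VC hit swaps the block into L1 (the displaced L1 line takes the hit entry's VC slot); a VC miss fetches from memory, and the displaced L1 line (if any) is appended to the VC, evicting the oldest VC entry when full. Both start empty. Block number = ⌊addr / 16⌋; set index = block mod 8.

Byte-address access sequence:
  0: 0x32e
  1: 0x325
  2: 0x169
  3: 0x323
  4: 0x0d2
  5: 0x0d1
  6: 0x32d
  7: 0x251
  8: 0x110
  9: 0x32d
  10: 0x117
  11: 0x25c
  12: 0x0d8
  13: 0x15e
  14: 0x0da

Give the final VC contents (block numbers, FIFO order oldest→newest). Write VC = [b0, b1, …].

VC = [37, 21]

  [0] addr=0x32e blk=50 s=2: MISS | VC []
  [1] addr=0x325 blk=50 s=2: L1-HIT | VC []
  [2] addr=0x169 blk=22 s=6: MISS | VC []
  [3] addr=0x323 blk=50 s=2: L1-HIT | VC []
  [4] addr=0xd2 blk=13 s=5: MISS | VC []
  [5] addr=0xd1 blk=13 s=5: L1-HIT | VC []
  [6] addr=0x32d blk=50 s=2: L1-HIT | VC []
  [7] addr=0x251 blk=37 s=5: MISS | VC [13]
  [8] addr=0x110 blk=17 s=1: MISS | VC [13]
  [9] addr=0x32d blk=50 s=2: L1-HIT | VC [13]
  [10] addr=0x117 blk=17 s=1: L1-HIT | VC [13]
  [11] addr=0x25c blk=37 s=5: L1-HIT | VC [13]
  [12] addr=0xd8 blk=13 s=5: VC-HIT | VC [37]
  [13] addr=0x15e blk=21 s=5: MISS | VC [37, 13]
  [14] addr=0xda blk=13 s=5: VC-HIT | VC [37, 21]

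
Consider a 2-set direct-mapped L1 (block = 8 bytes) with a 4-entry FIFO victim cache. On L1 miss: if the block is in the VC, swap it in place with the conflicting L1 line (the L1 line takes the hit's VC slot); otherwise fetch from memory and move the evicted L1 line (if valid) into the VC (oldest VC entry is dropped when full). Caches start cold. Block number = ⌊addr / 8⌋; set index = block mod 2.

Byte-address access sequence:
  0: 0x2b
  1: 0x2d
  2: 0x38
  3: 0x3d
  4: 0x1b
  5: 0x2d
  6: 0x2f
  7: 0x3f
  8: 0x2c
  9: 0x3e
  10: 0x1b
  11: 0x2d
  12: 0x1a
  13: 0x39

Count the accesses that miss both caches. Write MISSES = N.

  [0] addr=0x2b blk=5 s=1: MISS | VC []
  [1] addr=0x2d blk=5 s=1: L1-HIT | VC []
  [2] addr=0x38 blk=7 s=1: MISS | VC [5]
  [3] addr=0x3d blk=7 s=1: L1-HIT | VC [5]
  [4] addr=0x1b blk=3 s=1: MISS | VC [5, 7]
  [5] addr=0x2d blk=5 s=1: VC-HIT | VC [3, 7]
  [6] addr=0x2f blk=5 s=1: L1-HIT | VC [3, 7]
  [7] addr=0x3f blk=7 s=1: VC-HIT | VC [3, 5]
  [8] addr=0x2c blk=5 s=1: VC-HIT | VC [3, 7]
  [9] addr=0x3e blk=7 s=1: VC-HIT | VC [3, 5]
  [10] addr=0x1b blk=3 s=1: VC-HIT | VC [7, 5]
  [11] addr=0x2d blk=5 s=1: VC-HIT | VC [7, 3]
  [12] addr=0x1a blk=3 s=1: VC-HIT | VC [7, 5]
  [13] addr=0x39 blk=7 s=1: VC-HIT | VC [3, 5]

MISSES = 3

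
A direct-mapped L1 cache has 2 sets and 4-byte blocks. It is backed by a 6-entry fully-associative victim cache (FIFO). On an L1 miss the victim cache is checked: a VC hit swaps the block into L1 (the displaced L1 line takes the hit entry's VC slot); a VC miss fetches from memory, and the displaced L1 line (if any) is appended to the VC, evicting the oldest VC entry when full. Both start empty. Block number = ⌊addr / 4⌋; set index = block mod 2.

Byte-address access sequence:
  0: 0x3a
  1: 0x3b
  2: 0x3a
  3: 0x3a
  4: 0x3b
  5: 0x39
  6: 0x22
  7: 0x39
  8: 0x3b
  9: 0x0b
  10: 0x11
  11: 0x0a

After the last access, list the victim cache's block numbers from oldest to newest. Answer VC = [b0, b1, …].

#0 0x3a→b14/s0 MISS; vc=[]
#1 0x3b→b14/s0 L1-HIT; vc=[]
#2 0x3a→b14/s0 L1-HIT; vc=[]
#3 0x3a→b14/s0 L1-HIT; vc=[]
#4 0x3b→b14/s0 L1-HIT; vc=[]
#5 0x39→b14/s0 L1-HIT; vc=[]
#6 0x22→b8/s0 MISS; vc=[14]
#7 0x39→b14/s0 VC-HIT; vc=[8]
#8 0x3b→b14/s0 L1-HIT; vc=[8]
#9 0xb→b2/s0 MISS; vc=[8,14]
#10 0x11→b4/s0 MISS; vc=[8,14,2]
#11 0xa→b2/s0 VC-HIT; vc=[8,14,4]

VC = [8, 14, 4]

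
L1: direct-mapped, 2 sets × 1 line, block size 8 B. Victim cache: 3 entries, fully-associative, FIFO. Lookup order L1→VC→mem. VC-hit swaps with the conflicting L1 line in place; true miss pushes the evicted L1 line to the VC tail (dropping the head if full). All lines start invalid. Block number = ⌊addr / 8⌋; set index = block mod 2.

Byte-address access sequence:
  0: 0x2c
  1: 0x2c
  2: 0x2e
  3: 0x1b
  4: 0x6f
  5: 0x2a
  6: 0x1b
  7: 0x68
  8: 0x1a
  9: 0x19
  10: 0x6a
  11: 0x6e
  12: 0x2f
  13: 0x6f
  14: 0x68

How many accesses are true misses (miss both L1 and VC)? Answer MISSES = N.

MISSES = 3

  [0] addr=0x2c blk=5 s=1: MISS | VC []
  [1] addr=0x2c blk=5 s=1: L1-HIT | VC []
  [2] addr=0x2e blk=5 s=1: L1-HIT | VC []
  [3] addr=0x1b blk=3 s=1: MISS | VC [5]
  [4] addr=0x6f blk=13 s=1: MISS | VC [5, 3]
  [5] addr=0x2a blk=5 s=1: VC-HIT | VC [13, 3]
  [6] addr=0x1b blk=3 s=1: VC-HIT | VC [13, 5]
  [7] addr=0x68 blk=13 s=1: VC-HIT | VC [3, 5]
  [8] addr=0x1a blk=3 s=1: VC-HIT | VC [13, 5]
  [9] addr=0x19 blk=3 s=1: L1-HIT | VC [13, 5]
  [10] addr=0x6a blk=13 s=1: VC-HIT | VC [3, 5]
  [11] addr=0x6e blk=13 s=1: L1-HIT | VC [3, 5]
  [12] addr=0x2f blk=5 s=1: VC-HIT | VC [3, 13]
  [13] addr=0x6f blk=13 s=1: VC-HIT | VC [3, 5]
  [14] addr=0x68 blk=13 s=1: L1-HIT | VC [3, 5]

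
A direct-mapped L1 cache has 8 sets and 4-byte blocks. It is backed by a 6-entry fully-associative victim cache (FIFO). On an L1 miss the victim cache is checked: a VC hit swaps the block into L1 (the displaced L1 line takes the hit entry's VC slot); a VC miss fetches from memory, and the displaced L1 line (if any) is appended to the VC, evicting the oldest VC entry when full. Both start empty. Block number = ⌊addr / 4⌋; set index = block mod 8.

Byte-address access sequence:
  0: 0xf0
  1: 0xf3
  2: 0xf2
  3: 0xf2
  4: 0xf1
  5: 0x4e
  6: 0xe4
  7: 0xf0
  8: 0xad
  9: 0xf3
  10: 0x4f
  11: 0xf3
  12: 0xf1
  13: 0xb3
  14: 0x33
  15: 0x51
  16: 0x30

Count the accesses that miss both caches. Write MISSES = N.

MISSES = 7

0: 0xf0 (blk 60, set 4) → MISS  vc=[]
1: 0xf3 (blk 60, set 4) → L1-HIT  vc=[]
2: 0xf2 (blk 60, set 4) → L1-HIT  vc=[]
3: 0xf2 (blk 60, set 4) → L1-HIT  vc=[]
4: 0xf1 (blk 60, set 4) → L1-HIT  vc=[]
5: 0x4e (blk 19, set 3) → MISS  vc=[]
6: 0xe4 (blk 57, set 1) → MISS  vc=[]
7: 0xf0 (blk 60, set 4) → L1-HIT  vc=[]
8: 0xad (blk 43, set 3) → MISS  vc=[19]
9: 0xf3 (blk 60, set 4) → L1-HIT  vc=[19]
10: 0x4f (blk 19, set 3) → VC-HIT  vc=[43]
11: 0xf3 (blk 60, set 4) → L1-HIT  vc=[43]
12: 0xf1 (blk 60, set 4) → L1-HIT  vc=[43]
13: 0xb3 (blk 44, set 4) → MISS  vc=[43, 60]
14: 0x33 (blk 12, set 4) → MISS  vc=[43, 60, 44]
15: 0x51 (blk 20, set 4) → MISS  vc=[43, 60, 44, 12]
16: 0x30 (blk 12, set 4) → VC-HIT  vc=[43, 60, 44, 20]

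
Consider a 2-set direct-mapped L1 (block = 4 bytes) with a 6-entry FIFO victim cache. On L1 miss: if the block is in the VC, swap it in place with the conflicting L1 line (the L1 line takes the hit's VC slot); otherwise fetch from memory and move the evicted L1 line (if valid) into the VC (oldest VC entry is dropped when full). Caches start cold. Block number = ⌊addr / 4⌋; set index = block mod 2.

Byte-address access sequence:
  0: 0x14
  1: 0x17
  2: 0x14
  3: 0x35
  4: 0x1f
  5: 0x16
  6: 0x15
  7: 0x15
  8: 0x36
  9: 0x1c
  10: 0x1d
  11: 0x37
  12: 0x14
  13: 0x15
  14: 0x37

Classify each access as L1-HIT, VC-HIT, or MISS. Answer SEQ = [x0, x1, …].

SEQ = [MISS, L1-HIT, L1-HIT, MISS, MISS, VC-HIT, L1-HIT, L1-HIT, VC-HIT, VC-HIT, L1-HIT, VC-HIT, VC-HIT, L1-HIT, VC-HIT]

0: 0x14 (blk 5, set 1) → MISS  vc=[]
1: 0x17 (blk 5, set 1) → L1-HIT  vc=[]
2: 0x14 (blk 5, set 1) → L1-HIT  vc=[]
3: 0x35 (blk 13, set 1) → MISS  vc=[5]
4: 0x1f (blk 7, set 1) → MISS  vc=[5, 13]
5: 0x16 (blk 5, set 1) → VC-HIT  vc=[7, 13]
6: 0x15 (blk 5, set 1) → L1-HIT  vc=[7, 13]
7: 0x15 (blk 5, set 1) → L1-HIT  vc=[7, 13]
8: 0x36 (blk 13, set 1) → VC-HIT  vc=[7, 5]
9: 0x1c (blk 7, set 1) → VC-HIT  vc=[13, 5]
10: 0x1d (blk 7, set 1) → L1-HIT  vc=[13, 5]
11: 0x37 (blk 13, set 1) → VC-HIT  vc=[7, 5]
12: 0x14 (blk 5, set 1) → VC-HIT  vc=[7, 13]
13: 0x15 (blk 5, set 1) → L1-HIT  vc=[7, 13]
14: 0x37 (blk 13, set 1) → VC-HIT  vc=[7, 5]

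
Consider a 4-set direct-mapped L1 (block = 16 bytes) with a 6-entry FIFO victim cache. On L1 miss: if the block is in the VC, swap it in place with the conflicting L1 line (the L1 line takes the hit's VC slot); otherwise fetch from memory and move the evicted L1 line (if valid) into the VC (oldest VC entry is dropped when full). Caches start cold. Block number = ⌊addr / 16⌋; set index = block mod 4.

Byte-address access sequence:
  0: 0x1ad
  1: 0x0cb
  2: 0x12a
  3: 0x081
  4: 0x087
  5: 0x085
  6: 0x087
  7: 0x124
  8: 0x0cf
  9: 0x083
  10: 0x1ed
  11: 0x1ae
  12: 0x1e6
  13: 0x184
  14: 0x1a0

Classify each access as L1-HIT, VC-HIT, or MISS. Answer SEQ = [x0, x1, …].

0: 0x1ad (blk 26, set 2) → MISS  vc=[]
1: 0xcb (blk 12, set 0) → MISS  vc=[]
2: 0x12a (blk 18, set 2) → MISS  vc=[26]
3: 0x81 (blk 8, set 0) → MISS  vc=[26, 12]
4: 0x87 (blk 8, set 0) → L1-HIT  vc=[26, 12]
5: 0x85 (blk 8, set 0) → L1-HIT  vc=[26, 12]
6: 0x87 (blk 8, set 0) → L1-HIT  vc=[26, 12]
7: 0x124 (blk 18, set 2) → L1-HIT  vc=[26, 12]
8: 0xcf (blk 12, set 0) → VC-HIT  vc=[26, 8]
9: 0x83 (blk 8, set 0) → VC-HIT  vc=[26, 12]
10: 0x1ed (blk 30, set 2) → MISS  vc=[26, 12, 18]
11: 0x1ae (blk 26, set 2) → VC-HIT  vc=[30, 12, 18]
12: 0x1e6 (blk 30, set 2) → VC-HIT  vc=[26, 12, 18]
13: 0x184 (blk 24, set 0) → MISS  vc=[26, 12, 18, 8]
14: 0x1a0 (blk 26, set 2) → VC-HIT  vc=[30, 12, 18, 8]

SEQ = [MISS, MISS, MISS, MISS, L1-HIT, L1-HIT, L1-HIT, L1-HIT, VC-HIT, VC-HIT, MISS, VC-HIT, VC-HIT, MISS, VC-HIT]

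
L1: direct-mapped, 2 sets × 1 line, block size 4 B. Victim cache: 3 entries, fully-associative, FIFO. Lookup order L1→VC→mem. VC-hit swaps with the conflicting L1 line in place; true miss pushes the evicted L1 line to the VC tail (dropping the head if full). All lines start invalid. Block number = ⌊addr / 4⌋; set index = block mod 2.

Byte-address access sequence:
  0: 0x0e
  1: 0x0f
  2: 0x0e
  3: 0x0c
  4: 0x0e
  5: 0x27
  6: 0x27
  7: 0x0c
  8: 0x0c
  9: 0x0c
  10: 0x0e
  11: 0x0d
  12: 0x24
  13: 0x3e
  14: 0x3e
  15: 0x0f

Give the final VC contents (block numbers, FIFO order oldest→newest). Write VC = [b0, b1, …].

#0 0xe→b3/s1 MISS; vc=[]
#1 0xf→b3/s1 L1-HIT; vc=[]
#2 0xe→b3/s1 L1-HIT; vc=[]
#3 0xc→b3/s1 L1-HIT; vc=[]
#4 0xe→b3/s1 L1-HIT; vc=[]
#5 0x27→b9/s1 MISS; vc=[3]
#6 0x27→b9/s1 L1-HIT; vc=[3]
#7 0xc→b3/s1 VC-HIT; vc=[9]
#8 0xc→b3/s1 L1-HIT; vc=[9]
#9 0xc→b3/s1 L1-HIT; vc=[9]
#10 0xe→b3/s1 L1-HIT; vc=[9]
#11 0xd→b3/s1 L1-HIT; vc=[9]
#12 0x24→b9/s1 VC-HIT; vc=[3]
#13 0x3e→b15/s1 MISS; vc=[3,9]
#14 0x3e→b15/s1 L1-HIT; vc=[3,9]
#15 0xf→b3/s1 VC-HIT; vc=[15,9]

VC = [15, 9]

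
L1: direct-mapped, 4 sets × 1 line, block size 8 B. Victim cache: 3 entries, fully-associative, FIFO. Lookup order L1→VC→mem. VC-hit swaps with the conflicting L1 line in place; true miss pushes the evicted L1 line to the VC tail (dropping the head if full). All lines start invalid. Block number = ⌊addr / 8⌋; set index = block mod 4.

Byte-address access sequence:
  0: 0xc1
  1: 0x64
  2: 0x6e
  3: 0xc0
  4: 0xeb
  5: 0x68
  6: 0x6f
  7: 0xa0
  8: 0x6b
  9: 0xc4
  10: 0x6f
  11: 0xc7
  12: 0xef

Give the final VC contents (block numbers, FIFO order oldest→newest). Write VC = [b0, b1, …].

0: 0xc1 (blk 24, set 0) → MISS  vc=[]
1: 0x64 (blk 12, set 0) → MISS  vc=[24]
2: 0x6e (blk 13, set 1) → MISS  vc=[24]
3: 0xc0 (blk 24, set 0) → VC-HIT  vc=[12]
4: 0xeb (blk 29, set 1) → MISS  vc=[12, 13]
5: 0x68 (blk 13, set 1) → VC-HIT  vc=[12, 29]
6: 0x6f (blk 13, set 1) → L1-HIT  vc=[12, 29]
7: 0xa0 (blk 20, set 0) → MISS  vc=[12, 29, 24]
8: 0x6b (blk 13, set 1) → L1-HIT  vc=[12, 29, 24]
9: 0xc4 (blk 24, set 0) → VC-HIT  vc=[12, 29, 20]
10: 0x6f (blk 13, set 1) → L1-HIT  vc=[12, 29, 20]
11: 0xc7 (blk 24, set 0) → L1-HIT  vc=[12, 29, 20]
12: 0xef (blk 29, set 1) → VC-HIT  vc=[12, 13, 20]

VC = [12, 13, 20]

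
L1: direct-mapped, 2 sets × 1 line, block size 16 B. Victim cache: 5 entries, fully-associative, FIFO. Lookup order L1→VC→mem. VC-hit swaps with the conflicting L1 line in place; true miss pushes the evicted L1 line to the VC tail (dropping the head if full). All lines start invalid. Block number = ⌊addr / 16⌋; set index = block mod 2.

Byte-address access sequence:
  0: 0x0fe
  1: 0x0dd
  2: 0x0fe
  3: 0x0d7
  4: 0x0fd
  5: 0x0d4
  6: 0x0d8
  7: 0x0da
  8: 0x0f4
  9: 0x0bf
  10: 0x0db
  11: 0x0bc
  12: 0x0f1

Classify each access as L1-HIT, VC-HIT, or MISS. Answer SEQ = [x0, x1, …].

0: 0xfe (blk 15, set 1) → MISS  vc=[]
1: 0xdd (blk 13, set 1) → MISS  vc=[15]
2: 0xfe (blk 15, set 1) → VC-HIT  vc=[13]
3: 0xd7 (blk 13, set 1) → VC-HIT  vc=[15]
4: 0xfd (blk 15, set 1) → VC-HIT  vc=[13]
5: 0xd4 (blk 13, set 1) → VC-HIT  vc=[15]
6: 0xd8 (blk 13, set 1) → L1-HIT  vc=[15]
7: 0xda (blk 13, set 1) → L1-HIT  vc=[15]
8: 0xf4 (blk 15, set 1) → VC-HIT  vc=[13]
9: 0xbf (blk 11, set 1) → MISS  vc=[13, 15]
10: 0xdb (blk 13, set 1) → VC-HIT  vc=[11, 15]
11: 0xbc (blk 11, set 1) → VC-HIT  vc=[13, 15]
12: 0xf1 (blk 15, set 1) → VC-HIT  vc=[13, 11]

SEQ = [MISS, MISS, VC-HIT, VC-HIT, VC-HIT, VC-HIT, L1-HIT, L1-HIT, VC-HIT, MISS, VC-HIT, VC-HIT, VC-HIT]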